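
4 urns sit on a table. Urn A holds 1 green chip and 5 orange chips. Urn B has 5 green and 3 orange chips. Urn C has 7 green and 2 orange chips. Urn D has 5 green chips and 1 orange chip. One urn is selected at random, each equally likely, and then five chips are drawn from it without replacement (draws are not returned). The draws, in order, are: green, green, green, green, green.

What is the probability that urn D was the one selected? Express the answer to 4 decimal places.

For each hypothesis, P(data | H) works out to: P(data | urn A) = (1/6)(0/5) = 0; P(data | urn B) = (5/8)(4/7)(3/6)(2/5)(1/4) = 1/56; P(data | urn C) = (7/9)(6/8)(5/7)(4/6)(3/5) = 1/6; P(data | urn D) = (5/6)(4/5)(3/4)(2/3)(1/2) = 1/6.
The prior-weighted likelihoods are 1/4 · 0 = 0, 1/4 · 1/56 = 1/224, 1/4 · 1/6 = 1/24, 1/4 · 1/6 = 1/24; these sum to 59/672.
So P(urn D | data) = (1/24) / (59/672) = 28/59.

0.4746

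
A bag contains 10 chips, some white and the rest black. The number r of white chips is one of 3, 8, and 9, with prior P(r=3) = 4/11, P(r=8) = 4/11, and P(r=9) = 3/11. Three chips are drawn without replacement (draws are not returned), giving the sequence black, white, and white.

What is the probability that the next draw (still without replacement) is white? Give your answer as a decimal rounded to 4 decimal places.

0.7500

Under each hypothesis, the probability of the observed sequence is: P(data | r = 3) = (7/10)(3/9)(2/8) = 7/120; P(data | r = 8) = (2/10)(8/9)(7/8) = 7/45; P(data | r = 9) = (1/10)(9/9)(8/8) = 1/10.
Weighting by the prior gives 4/11 · 7/120 = 7/330, 4/11 · 7/45 = 28/495, 3/11 · 1/10 = 3/110; with total 52/495.
Dividing through by the total gives posterior P(r = 3 | data) = 21/104, P(r = 8 | data) = 7/13, P(r = 9 | data) = 27/104.
Averaging over the posterior, P(white next | data) = (1/7)(21/104) + (6/7)(7/13) + (1)(27/104) = 3/4.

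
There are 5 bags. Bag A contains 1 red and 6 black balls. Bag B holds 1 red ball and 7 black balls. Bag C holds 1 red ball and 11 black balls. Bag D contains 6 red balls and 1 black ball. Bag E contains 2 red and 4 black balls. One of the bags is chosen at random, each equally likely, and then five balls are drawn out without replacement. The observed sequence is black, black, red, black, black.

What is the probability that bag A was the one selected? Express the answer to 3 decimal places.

For each hypothesis, P(data | H) works out to: P(data | bag A) = (6/7)(5/6)(1/5)(4/4)(3/3) = 0.14286; P(data | bag B) = (7/8)(6/7)(1/6)(5/5)(4/4) = 0.125; P(data | bag C) = (11/12)(10/11)(1/10)(9/9)(8/8) = 0.083333; P(data | bag D) = (1/7)(0/6) = 0; P(data | bag E) = (4/6)(3/5)(2/4)(2/3)(1/2) = 0.066667.
The prior-weighted likelihoods are 1/5 · 0.14286 = 0.028571, 1/5 · 0.125 = 0.025, 1/5 · 0.083333 = 0.016667, 1/5 · 0 = 0, 1/5 · 0.066667 = 0.013333; these sum to 0.083571.
Therefore the posterior P(bag A | data) = (0.028571) / (0.083571) = 0.34188.

0.342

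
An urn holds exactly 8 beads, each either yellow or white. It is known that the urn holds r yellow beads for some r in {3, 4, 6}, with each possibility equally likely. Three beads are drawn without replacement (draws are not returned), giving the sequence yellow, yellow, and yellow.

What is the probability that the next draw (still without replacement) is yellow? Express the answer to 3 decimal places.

0.512

Under each hypothesis, the probability of the observed sequence is: P(data | r = 3) = (3/8)(2/7)(1/6) = 1/56; P(data | r = 4) = (4/8)(3/7)(2/6) = 1/14; P(data | r = 6) = (6/8)(5/7)(4/6) = 5/14.
The prior-weighted likelihoods are 1/3 · 1/56 = 1/168, 1/3 · 1/14 = 1/42, 1/3 · 5/14 = 5/42; summing to 25/168.
The posterior is then P(r = 3 | data) = 1/25, P(r = 4 | data) = 4/25, P(r = 6 | data) = 4/5.
The predictive probability is P(yellow next | data) = (0)(1/25) + (1/5)(4/25) + (3/5)(4/5) = 64/125.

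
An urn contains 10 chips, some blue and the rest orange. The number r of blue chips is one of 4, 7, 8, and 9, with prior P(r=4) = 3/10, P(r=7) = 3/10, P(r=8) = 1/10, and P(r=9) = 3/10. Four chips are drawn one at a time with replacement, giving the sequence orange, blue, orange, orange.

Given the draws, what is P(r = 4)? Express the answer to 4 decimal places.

Compute the likelihood of the observed sequence for each case: P(data | r = 4) = (6/10)(4/10)(6/10)(6/10) = 0.0864; P(data | r = 7) = (3/10)(7/10)(3/10)(3/10) = 0.0189; P(data | r = 8) = (2/10)(8/10)(2/10)(2/10) = 0.0064; P(data | r = 9) = (1/10)(9/10)(1/10)(1/10) = 0.0009.
Multiplying each by its prior: 3/10 · 0.0864 = 0.02592, 3/10 · 0.0189 = 0.00567, 1/10 · 0.0064 = 0.00064, 3/10 · 0.0009 = 0.00027; with total 0.0325.
By Bayes' rule, P(r = 4 | data) = (0.02592) / (0.0325) = 0.79754.

0.7975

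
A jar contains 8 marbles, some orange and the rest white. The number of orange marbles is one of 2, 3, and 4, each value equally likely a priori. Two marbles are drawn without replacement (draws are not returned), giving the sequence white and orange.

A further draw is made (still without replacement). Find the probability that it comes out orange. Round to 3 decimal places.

For each hypothesis, P(data | H) works out to: P(data | r = 2) = (6/8)(2/7) = 3/14; P(data | r = 3) = (5/8)(3/7) = 15/56; P(data | r = 4) = (4/8)(4/7) = 2/7.
Multiplying each by its prior: 1/3 · 3/14 = 1/14, 1/3 · 15/56 = 5/56, 1/3 · 2/7 = 2/21; with total 43/168.
Dividing through by the total gives posterior P(r = 2 | data) = 12/43, P(r = 3 | data) = 15/43, P(r = 4 | data) = 16/43.
The predictive probability is P(orange next | data) = (1/6)(12/43) + (1/3)(15/43) + (1/2)(16/43) = 15/43.

0.349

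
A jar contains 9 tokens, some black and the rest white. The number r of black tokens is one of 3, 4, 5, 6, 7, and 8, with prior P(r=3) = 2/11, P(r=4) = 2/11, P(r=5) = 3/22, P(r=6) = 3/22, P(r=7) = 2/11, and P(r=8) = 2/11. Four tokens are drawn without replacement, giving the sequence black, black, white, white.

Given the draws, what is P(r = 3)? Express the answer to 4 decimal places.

The likelihood of the observed sequence under each hypothesis: P(data | r = 3) = (3/9)(2/8)(6/7)(5/6) = 5/84; P(data | r = 4) = (4/9)(3/8)(5/7)(4/6) = 5/63; P(data | r = 5) = (5/9)(4/8)(4/7)(3/6) = 5/63; P(data | r = 6) = (6/9)(5/8)(3/7)(2/6) = 5/84; P(data | r = 7) = (7/9)(6/8)(2/7)(1/6) = 1/36; P(data | r = 8) = (8/9)(7/8)(1/7)(0/6) = 0.
The prior-weighted likelihoods are 2/11 · 5/84 = 5/462, 2/11 · 5/63 = 10/693, 3/22 · 5/63 = 5/462, 3/22 · 5/84 = 5/616, 2/11 · 1/36 = 1/198, 2/11 · 0 = 0; these sum to 13/264.
So P(r = 3 | data) = (5/462) / (13/264) = 20/91.

0.2198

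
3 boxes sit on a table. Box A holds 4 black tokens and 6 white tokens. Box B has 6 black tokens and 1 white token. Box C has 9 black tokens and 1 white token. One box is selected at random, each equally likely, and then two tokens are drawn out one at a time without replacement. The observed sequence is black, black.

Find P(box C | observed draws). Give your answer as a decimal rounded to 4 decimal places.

0.4855

Compute the likelihood of the observed sequence for each case: P(data | box A) = (4/10)(3/9) = 2/15; P(data | box B) = (6/7)(5/6) = 5/7; P(data | box C) = (9/10)(8/9) = 4/5.
Multiplying each by its prior: 1/3 · 2/15 = 2/45, 1/3 · 5/7 = 5/21, 1/3 · 4/5 = 4/15; summing to 173/315.
Hence P(box C | data) = (4/15) / (173/315) = 84/173.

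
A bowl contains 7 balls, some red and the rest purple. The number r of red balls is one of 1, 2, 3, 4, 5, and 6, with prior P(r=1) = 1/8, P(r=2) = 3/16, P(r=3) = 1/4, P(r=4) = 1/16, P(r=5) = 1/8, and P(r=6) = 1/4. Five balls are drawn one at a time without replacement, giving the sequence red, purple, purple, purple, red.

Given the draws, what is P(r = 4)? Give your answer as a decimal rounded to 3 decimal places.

0.071

Compute the likelihood of the observed sequence for each case: P(data | r = 1) = (1/7)(6/6)(5/5)(4/4)(0/3) = 0; P(data | r = 2) = (2/7)(5/6)(4/5)(3/4)(1/3) = 1/21; P(data | r = 3) = (3/7)(4/6)(3/5)(2/4)(2/3) = 2/35; P(data | r = 4) = (4/7)(3/6)(2/5)(1/4)(3/3) = 1/35; P(data | r = 5) = (5/7)(2/6)(1/5)(0/4) = 0; P(data | r = 6) = (6/7)(1/6)(0/5) = 0.
Weighting by the prior gives 1/8 · 0 = 0, 3/16 · 1/21 = 1/112, 1/4 · 2/35 = 1/70, 1/16 · 1/35 = 1/560, 1/8 · 0 = 0, 1/4 · 0 = 0; these sum to 1/40.
Hence P(r = 4 | data) = (1/560) / (1/40) = 1/14.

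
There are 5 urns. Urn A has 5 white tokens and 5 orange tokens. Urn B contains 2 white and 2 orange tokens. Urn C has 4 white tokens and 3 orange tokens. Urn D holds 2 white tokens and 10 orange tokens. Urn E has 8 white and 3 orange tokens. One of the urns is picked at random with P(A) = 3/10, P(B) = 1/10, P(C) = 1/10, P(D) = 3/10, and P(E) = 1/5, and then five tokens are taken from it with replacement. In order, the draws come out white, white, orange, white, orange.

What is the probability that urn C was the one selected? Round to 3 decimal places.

0.152

Under each hypothesis, the probability of the observed sequence is: P(data | urn A) = (5/10)(5/10)(5/10)(5/10)(5/10) = 0.03125; P(data | urn B) = (2/4)(2/4)(2/4)(2/4)(2/4) = 0.03125; P(data | urn C) = (4/7)(4/7)(3/7)(4/7)(3/7) = 0.034271; P(data | urn D) = (2/12)(2/12)(10/12)(2/12)(10/12) = 0.003215; P(data | urn E) = (8/11)(8/11)(3/11)(8/11)(3/11) = 0.028612.
Weighting by the prior gives 3/10 · 0.03125 = 0.009375, 1/10 · 0.03125 = 0.003125, 1/10 · 0.034271 = 0.0034271, 3/10 · 0.003215 = 0.00096451, 1/5 · 0.028612 = 0.0057224; with total 0.022614.
Therefore the posterior P(urn C | data) = (0.0034271) / (0.022614) = 0.15155.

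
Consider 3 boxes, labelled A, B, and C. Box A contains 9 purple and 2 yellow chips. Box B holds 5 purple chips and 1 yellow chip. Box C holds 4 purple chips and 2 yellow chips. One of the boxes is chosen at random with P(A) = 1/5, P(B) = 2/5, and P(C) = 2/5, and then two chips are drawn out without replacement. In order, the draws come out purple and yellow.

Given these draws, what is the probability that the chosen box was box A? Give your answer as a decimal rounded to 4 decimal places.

0.1588

The likelihood of the observed sequence under each hypothesis: P(data | box A) = (9/11)(2/10) = 9/55; P(data | box B) = (5/6)(1/5) = 1/6; P(data | box C) = (4/6)(2/5) = 4/15.
The prior-weighted likelihoods are 1/5 · 9/55 = 9/275, 2/5 · 1/6 = 1/15, 2/5 · 4/15 = 8/75; these sum to 34/165.
So P(box A | data) = (9/275) / (34/165) = 27/170.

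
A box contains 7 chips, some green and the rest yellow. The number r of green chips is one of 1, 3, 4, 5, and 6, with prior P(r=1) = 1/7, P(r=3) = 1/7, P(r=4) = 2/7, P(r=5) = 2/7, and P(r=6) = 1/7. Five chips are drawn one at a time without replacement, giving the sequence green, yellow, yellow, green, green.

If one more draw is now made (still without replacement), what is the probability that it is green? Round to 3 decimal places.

0.640

Under each hypothesis, the probability of the observed sequence is: P(data | r = 1) = (1/7)(6/6)(5/5)(0/4) = 0; P(data | r = 3) = (3/7)(4/6)(3/5)(2/4)(1/3) = 1/35; P(data | r = 4) = (4/7)(3/6)(2/5)(3/4)(2/3) = 2/35; P(data | r = 5) = (5/7)(2/6)(1/5)(4/4)(3/3) = 1/21; P(data | r = 6) = (6/7)(1/6)(0/5) = 0.
The prior-weighted likelihoods are 1/7 · 0 = 0, 1/7 · 1/35 = 1/245, 2/7 · 2/35 = 4/245, 2/7 · 1/21 = 2/147, 1/7 · 0 = 0; these sum to 5/147.
Normalising, the posterior is P(r = 1 | data) = 0, P(r = 3 | data) = 3/25, P(r = 4 | data) = 12/25, P(r = 5 | data) = 2/5, P(r = 6 | data) = 0.
The predictive probability is P(green next | data) = (0)(3/25) + (1/2)(12/25) + (1)(2/5) = 16/25.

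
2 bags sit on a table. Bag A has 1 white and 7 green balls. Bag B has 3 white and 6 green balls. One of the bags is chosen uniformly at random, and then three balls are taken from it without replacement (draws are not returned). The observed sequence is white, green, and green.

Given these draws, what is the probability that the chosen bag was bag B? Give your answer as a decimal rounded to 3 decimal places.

0.588

The likelihood of the observed sequence under each hypothesis: P(data | bag A) = (1/8)(7/7)(6/6) = 1/8; P(data | bag B) = (3/9)(6/8)(5/7) = 5/28.
Multiplying each by its prior: 1/2 · 1/8 = 1/16, 1/2 · 5/28 = 5/56; these sum to 17/112.
By Bayes' rule, P(bag B | data) = (5/56) / (17/112) = 10/17.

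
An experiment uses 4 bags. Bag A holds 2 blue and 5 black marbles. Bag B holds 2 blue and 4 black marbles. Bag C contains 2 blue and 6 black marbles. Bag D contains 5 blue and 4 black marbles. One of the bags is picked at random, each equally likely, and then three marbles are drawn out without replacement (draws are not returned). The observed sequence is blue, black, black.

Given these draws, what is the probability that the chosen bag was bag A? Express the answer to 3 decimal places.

0.277

Under each hypothesis, the probability of the observed sequence is: P(data | bag A) = (2/7)(5/6)(4/5) = 0.19048; P(data | bag B) = (2/6)(4/5)(3/4) = 0.2; P(data | bag C) = (2/8)(6/7)(5/6) = 0.17857; P(data | bag D) = (5/9)(4/8)(3/7) = 0.11905.
Weighting by the prior gives 1/4 · 0.19048 = 0.047619, 1/4 · 0.2 = 0.05, 1/4 · 0.17857 = 0.044643, 1/4 · 0.11905 = 0.029762; with total 0.17202.
So P(bag A | data) = (0.047619) / (0.17202) = 0.27682.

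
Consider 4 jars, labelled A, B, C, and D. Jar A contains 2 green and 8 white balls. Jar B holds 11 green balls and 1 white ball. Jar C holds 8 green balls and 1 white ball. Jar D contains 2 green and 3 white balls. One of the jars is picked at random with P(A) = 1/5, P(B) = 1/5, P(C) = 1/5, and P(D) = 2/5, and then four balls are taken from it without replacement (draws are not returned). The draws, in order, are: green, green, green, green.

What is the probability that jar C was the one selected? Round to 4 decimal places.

0.4545

Compute the likelihood of the observed sequence for each case: P(data | jar A) = (2/10)(1/9)(0/8) = 0; P(data | jar B) = (11/12)(10/11)(9/10)(8/9) = 2/3; P(data | jar C) = (8/9)(7/8)(6/7)(5/6) = 5/9; P(data | jar D) = (2/5)(1/4)(0/3) = 0.
Weighting by the prior gives 1/5 · 0 = 0, 1/5 · 2/3 = 2/15, 1/5 · 5/9 = 1/9, 2/5 · 0 = 0; summing to 11/45.
Hence P(jar C | data) = (1/9) / (11/45) = 5/11.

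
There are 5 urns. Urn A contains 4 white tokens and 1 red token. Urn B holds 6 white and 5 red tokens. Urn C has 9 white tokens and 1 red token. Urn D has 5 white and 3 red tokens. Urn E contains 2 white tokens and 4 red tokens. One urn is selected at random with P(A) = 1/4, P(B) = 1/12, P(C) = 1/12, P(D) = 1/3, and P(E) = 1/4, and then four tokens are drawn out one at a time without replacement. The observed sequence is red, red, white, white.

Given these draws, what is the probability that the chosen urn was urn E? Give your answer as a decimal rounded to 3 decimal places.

The likelihood of the observed sequence under each hypothesis: P(data | urn A) = (1/5)(0/4) = 0; P(data | urn B) = (5/11)(4/10)(6/9)(5/8) = 0.075758; P(data | urn C) = (1/10)(0/9) = 0; P(data | urn D) = (3/8)(2/7)(5/6)(4/5) = 0.071429; P(data | urn E) = (4/6)(3/5)(2/4)(1/3) = 0.066667.
Weighting by the prior gives 1/4 · 0 = 0, 1/12 · 0.075758 = 0.0063131, 1/12 · 0 = 0, 1/3 · 0.071429 = 0.02381, 1/4 · 0.066667 = 0.016667; these sum to 0.046789.
Therefore the posterior P(urn E | data) = (0.016667) / (0.046789) = 0.35621.

0.356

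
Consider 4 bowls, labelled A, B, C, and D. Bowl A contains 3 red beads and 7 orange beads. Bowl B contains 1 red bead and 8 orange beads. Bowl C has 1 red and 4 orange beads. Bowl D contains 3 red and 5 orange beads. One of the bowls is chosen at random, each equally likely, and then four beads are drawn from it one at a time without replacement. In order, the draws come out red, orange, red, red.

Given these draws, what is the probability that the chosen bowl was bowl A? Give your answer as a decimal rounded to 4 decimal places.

0.3182

Compute the likelihood of the observed sequence for each case: P(data | bowl A) = (3/10)(7/9)(2/8)(1/7) = 0.0083333; P(data | bowl B) = (1/9)(8/8)(0/7) = 0; P(data | bowl C) = (1/5)(4/4)(0/3) = 0; P(data | bowl D) = (3/8)(5/7)(2/6)(1/5) = 0.017857.
Weighting by the prior gives 1/4 · 0.0083333 = 0.0020833, 1/4 · 0 = 0, 1/4 · 0 = 0, 1/4 · 0.017857 = 0.0044643; summing to 0.0065476.
So P(bowl A | data) = (0.0020833) / (0.0065476) = 0.31818.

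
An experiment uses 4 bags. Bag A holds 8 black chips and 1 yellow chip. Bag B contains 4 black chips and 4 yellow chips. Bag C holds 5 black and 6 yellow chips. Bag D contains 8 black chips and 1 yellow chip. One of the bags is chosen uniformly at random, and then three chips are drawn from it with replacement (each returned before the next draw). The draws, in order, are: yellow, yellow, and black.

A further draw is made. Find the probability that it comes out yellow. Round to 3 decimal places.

0.492

The likelihood of the observed sequence under each hypothesis: P(data | bag A) = (1/9)(1/9)(8/9) = 0.010974; P(data | bag B) = (4/8)(4/8)(4/8) = 0.125; P(data | bag C) = (6/11)(6/11)(5/11) = 0.13524; P(data | bag D) = (1/9)(1/9)(8/9) = 0.010974.
The prior-weighted likelihoods are 1/4 · 0.010974 = 0.0027435, 1/4 · 0.125 = 0.03125, 1/4 · 0.13524 = 0.033809, 1/4 · 0.010974 = 0.0027435; summing to 0.070546.
Dividing through by the total gives posterior P(bag A | data) = 0.038889, P(bag B | data) = 0.44297, P(bag C | data) = 0.47925, P(bag D | data) = 0.038889.
Averaging over the posterior, P(yellow next | data) = (1/9)(0.038889) + (1/2)(0.44297) + (6/11)(0.47925) + (1/9)(0.038889) = 0.49154.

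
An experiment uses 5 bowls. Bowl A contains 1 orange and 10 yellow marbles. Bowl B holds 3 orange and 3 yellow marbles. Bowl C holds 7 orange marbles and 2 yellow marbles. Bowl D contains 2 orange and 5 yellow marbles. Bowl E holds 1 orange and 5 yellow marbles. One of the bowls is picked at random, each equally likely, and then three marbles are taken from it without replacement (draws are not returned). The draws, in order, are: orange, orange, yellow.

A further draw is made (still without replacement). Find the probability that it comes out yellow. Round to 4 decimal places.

For each hypothesis, P(data | H) works out to: P(data | bowl A) = (1/11)(0/10) = 0; P(data | bowl B) = (3/6)(2/5)(3/4) = 3/20; P(data | bowl C) = (7/9)(6/8)(2/7) = 1/6; P(data | bowl D) = (2/7)(1/6)(5/5) = 1/21; P(data | bowl E) = (1/6)(0/5) = 0.
Weighting by the prior gives 1/5 · 0 = 0, 1/5 · 3/20 = 3/100, 1/5 · 1/6 = 1/30, 1/5 · 1/21 = 1/105, 1/5 · 0 = 0; with total 51/700.
Normalising, the posterior is P(bowl A | data) = 0, P(bowl B | data) = 7/17, P(bowl C | data) = 70/153, P(bowl D | data) = 20/153, P(bowl E | data) = 0.
The predictive probability is P(yellow next | data) = (2/3)(7/17) + (1/6)(70/153) + (1)(20/153) = 13/27.

0.4815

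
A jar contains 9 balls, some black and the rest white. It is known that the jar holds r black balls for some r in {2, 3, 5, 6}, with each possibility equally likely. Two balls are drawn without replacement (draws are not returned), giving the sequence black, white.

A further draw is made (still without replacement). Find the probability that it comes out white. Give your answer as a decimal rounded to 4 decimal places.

0.5510

The likelihood of the observed sequence under each hypothesis: P(data | r = 2) = (2/9)(7/8) = 7/36; P(data | r = 3) = (3/9)(6/8) = 1/4; P(data | r = 5) = (5/9)(4/8) = 5/18; P(data | r = 6) = (6/9)(3/8) = 1/4.
The prior-weighted likelihoods are 1/4 · 7/36 = 7/144, 1/4 · 1/4 = 1/16, 1/4 · 5/18 = 5/72, 1/4 · 1/4 = 1/16; summing to 35/144.
Normalising, the posterior is P(r = 2 | data) = 1/5, P(r = 3 | data) = 9/35, P(r = 5 | data) = 2/7, P(r = 6 | data) = 9/35.
Averaging over the posterior, P(white next | data) = (6/7)(1/5) + (5/7)(9/35) + (3/7)(2/7) + (2/7)(9/35) = 27/49.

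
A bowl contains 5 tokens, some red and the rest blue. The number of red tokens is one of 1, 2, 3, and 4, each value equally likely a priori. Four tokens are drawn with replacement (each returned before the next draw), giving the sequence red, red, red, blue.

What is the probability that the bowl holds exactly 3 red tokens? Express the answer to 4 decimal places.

0.3699

Compute the likelihood of the observed sequence for each case: P(data | r = 1) = (1/5)(1/5)(1/5)(4/5) = 0.0064; P(data | r = 2) = (2/5)(2/5)(2/5)(3/5) = 0.0384; P(data | r = 3) = (3/5)(3/5)(3/5)(2/5) = 0.0864; P(data | r = 4) = (4/5)(4/5)(4/5)(1/5) = 0.1024.
Multiplying each by its prior: 1/4 · 0.0064 = 0.0016, 1/4 · 0.0384 = 0.0096, 1/4 · 0.0864 = 0.0216, 1/4 · 0.1024 = 0.0256; with total 0.0584.
By Bayes' rule, P(r = 3 | data) = (0.0216) / (0.0584) = 0.36986.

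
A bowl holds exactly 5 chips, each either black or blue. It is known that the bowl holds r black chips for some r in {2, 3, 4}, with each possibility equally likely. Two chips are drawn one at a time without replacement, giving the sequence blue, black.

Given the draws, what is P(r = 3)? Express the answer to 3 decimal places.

The likelihood of the observed sequence under each hypothesis: P(data | r = 2) = (3/5)(2/4) = 3/10; P(data | r = 3) = (2/5)(3/4) = 3/10; P(data | r = 4) = (1/5)(4/4) = 1/5.
Weighting by the prior gives 1/3 · 3/10 = 1/10, 1/3 · 3/10 = 1/10, 1/3 · 1/5 = 1/15; summing to 4/15.
So P(r = 3 | data) = (1/10) / (4/15) = 3/8.

0.375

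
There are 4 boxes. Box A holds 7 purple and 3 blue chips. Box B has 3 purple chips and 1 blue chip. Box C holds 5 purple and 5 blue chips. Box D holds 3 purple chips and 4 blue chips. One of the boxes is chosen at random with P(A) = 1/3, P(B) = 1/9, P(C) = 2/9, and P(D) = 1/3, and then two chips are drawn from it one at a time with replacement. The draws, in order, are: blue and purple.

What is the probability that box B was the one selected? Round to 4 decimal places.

For each hypothesis, P(data | H) works out to: P(data | box A) = (3/10)(7/10) = 0.21; P(data | box B) = (1/4)(3/4) = 0.1875; P(data | box C) = (5/10)(5/10) = 0.25; P(data | box D) = (4/7)(3/7) = 0.2449.
Multiplying each by its prior: 1/3 · 0.21 = 0.07, 1/9 · 0.1875 = 0.020833, 2/9 · 0.25 = 0.055556, 1/3 · 0.2449 = 0.081633; these sum to 0.22802.
Hence P(box B | data) = (0.020833) / (0.22802) = 0.091366.

0.0914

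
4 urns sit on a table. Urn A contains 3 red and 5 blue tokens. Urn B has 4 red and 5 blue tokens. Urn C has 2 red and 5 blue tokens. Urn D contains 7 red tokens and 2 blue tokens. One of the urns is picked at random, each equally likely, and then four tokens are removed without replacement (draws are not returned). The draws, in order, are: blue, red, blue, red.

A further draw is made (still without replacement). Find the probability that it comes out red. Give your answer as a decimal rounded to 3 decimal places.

0.342

For each hypothesis, P(data | H) works out to: P(data | urn A) = (5/8)(3/7)(4/6)(2/5) = 1/14; P(data | urn B) = (5/9)(4/8)(4/7)(3/6) = 5/63; P(data | urn C) = (5/7)(2/6)(4/5)(1/4) = 1/21; P(data | urn D) = (2/9)(7/8)(1/7)(6/6) = 1/36.
The prior-weighted likelihoods are 1/4 · 1/14 = 1/56, 1/4 · 5/63 = 5/252, 1/4 · 1/21 = 1/84, 1/4 · 1/36 = 1/144; summing to 19/336.
The posterior is then P(urn A | data) = 6/19, P(urn B | data) = 20/57, P(urn C | data) = 4/19, P(urn D | data) = 7/57.
The predictive probability is P(red next | data) = (1/4)(6/19) + (2/5)(20/57) + (0)(4/19) + (1)(7/57) = 13/38.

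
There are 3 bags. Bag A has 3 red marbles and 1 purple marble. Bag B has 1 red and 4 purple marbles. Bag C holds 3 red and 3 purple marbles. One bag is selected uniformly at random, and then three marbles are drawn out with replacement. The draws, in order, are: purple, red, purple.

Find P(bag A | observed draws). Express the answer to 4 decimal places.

Under each hypothesis, the probability of the observed sequence is: P(data | bag A) = (1/4)(3/4)(1/4) = 0.046875; P(data | bag B) = (4/5)(1/5)(4/5) = 0.128; P(data | bag C) = (3/6)(3/6)(3/6) = 0.125.
The prior-weighted likelihoods are 1/3 · 0.046875 = 0.015625, 1/3 · 0.128 = 0.042667, 1/3 · 0.125 = 0.041667; summing to 0.099958.
Hence P(bag A | data) = (0.015625) / (0.099958) = 0.15632.

0.1563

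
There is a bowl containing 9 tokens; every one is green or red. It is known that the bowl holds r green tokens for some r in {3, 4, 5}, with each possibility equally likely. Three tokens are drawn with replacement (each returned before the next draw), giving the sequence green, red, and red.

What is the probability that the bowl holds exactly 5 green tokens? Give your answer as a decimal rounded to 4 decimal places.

0.2778

For each hypothesis, P(data | H) works out to: P(data | r = 3) = (3/9)(6/9)(6/9) = 0.14815; P(data | r = 4) = (4/9)(5/9)(5/9) = 0.13717; P(data | r = 5) = (5/9)(4/9)(4/9) = 0.10974.
The prior-weighted likelihoods are 1/3 · 0.14815 = 0.049383, 1/3 · 0.13717 = 0.045725, 1/3 · 0.10974 = 0.03658; with total 0.13169.
Hence P(r = 5 | data) = (0.03658) / (0.13169) = 0.27778.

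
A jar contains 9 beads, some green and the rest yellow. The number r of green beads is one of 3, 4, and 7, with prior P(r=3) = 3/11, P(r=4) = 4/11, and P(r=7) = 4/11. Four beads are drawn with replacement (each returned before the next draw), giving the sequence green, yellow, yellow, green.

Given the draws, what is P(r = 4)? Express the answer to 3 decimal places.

The likelihood of the observed sequence under each hypothesis: P(data | r = 3) = (3/9)(6/9)(6/9)(3/9) = 0.049383; P(data | r = 4) = (4/9)(5/9)(5/9)(4/9) = 0.060966; P(data | r = 7) = (7/9)(2/9)(2/9)(7/9) = 0.029873.
Weighting by the prior gives 3/11 · 0.049383 = 0.013468, 4/11 · 0.060966 = 0.02217, 4/11 · 0.029873 = 0.010863; these sum to 0.046501.
Therefore the posterior P(r = 4 | data) = (0.02217) / (0.046501) = 0.47676.

0.477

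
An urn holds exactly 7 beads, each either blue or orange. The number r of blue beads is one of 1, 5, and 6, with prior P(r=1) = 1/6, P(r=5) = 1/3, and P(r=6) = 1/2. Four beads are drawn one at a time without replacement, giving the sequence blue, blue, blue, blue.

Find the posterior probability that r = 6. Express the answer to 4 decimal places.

Compute the likelihood of the observed sequence for each case: P(data | r = 1) = (1/7)(0/6) = 0; P(data | r = 5) = (5/7)(4/6)(3/5)(2/4) = 1/7; P(data | r = 6) = (6/7)(5/6)(4/5)(3/4) = 3/7.
The prior-weighted likelihoods are 1/6 · 0 = 0, 1/3 · 1/7 = 1/21, 1/2 · 3/7 = 3/14; these sum to 11/42.
By Bayes' rule, P(r = 6 | data) = (3/14) / (11/42) = 9/11.

0.8182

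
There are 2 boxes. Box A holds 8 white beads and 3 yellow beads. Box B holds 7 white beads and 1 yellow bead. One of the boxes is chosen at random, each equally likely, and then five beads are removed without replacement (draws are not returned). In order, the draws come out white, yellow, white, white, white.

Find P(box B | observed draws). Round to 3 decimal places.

For each hypothesis, P(data | H) works out to: P(data | box A) = (8/11)(3/10)(7/9)(6/8)(5/7) = 1/11; P(data | box B) = (7/8)(1/7)(6/6)(5/5)(4/4) = 1/8.
The prior-weighted likelihoods are 1/2 · 1/11 = 1/22, 1/2 · 1/8 = 1/16; these sum to 19/176.
By Bayes' rule, P(box B | data) = (1/16) / (19/176) = 11/19.

0.579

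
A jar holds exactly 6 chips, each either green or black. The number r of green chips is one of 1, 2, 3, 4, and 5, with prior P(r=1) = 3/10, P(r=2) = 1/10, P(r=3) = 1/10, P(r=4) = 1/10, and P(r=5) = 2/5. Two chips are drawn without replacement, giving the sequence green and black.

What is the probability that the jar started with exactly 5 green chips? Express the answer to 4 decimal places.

0.3333

Compute the likelihood of the observed sequence for each case: P(data | r = 1) = (1/6)(5/5) = 1/6; P(data | r = 2) = (2/6)(4/5) = 4/15; P(data | r = 3) = (3/6)(3/5) = 3/10; P(data | r = 4) = (4/6)(2/5) = 4/15; P(data | r = 5) = (5/6)(1/5) = 1/6.
Weighting by the prior gives 3/10 · 1/6 = 1/20, 1/10 · 4/15 = 2/75, 1/10 · 3/10 = 3/100, 1/10 · 4/15 = 2/75, 2/5 · 1/6 = 1/15; with total 1/5.
Therefore the posterior P(r = 5 | data) = (1/15) / (1/5) = 1/3.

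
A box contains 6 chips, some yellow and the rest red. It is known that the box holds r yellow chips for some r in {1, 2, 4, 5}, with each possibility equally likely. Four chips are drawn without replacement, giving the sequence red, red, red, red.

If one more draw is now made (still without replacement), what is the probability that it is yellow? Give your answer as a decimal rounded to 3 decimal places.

Compute the likelihood of the observed sequence for each case: P(data | r = 1) = (5/6)(4/5)(3/4)(2/3) = 1/3; P(data | r = 2) = (4/6)(3/5)(2/4)(1/3) = 1/15; P(data | r = 4) = (2/6)(1/5)(0/4) = 0; P(data | r = 5) = (1/6)(0/5) = 0.
Weighting by the prior gives 1/4 · 1/3 = 1/12, 1/4 · 1/15 = 1/60, 1/4 · 0 = 0, 1/4 · 0 = 0; with total 1/10.
Dividing through by the total gives posterior P(r = 1 | data) = 5/6, P(r = 2 | data) = 1/6, P(r = 4 | data) = 0, P(r = 5 | data) = 0.
So P(yellow next | data) = Σ P(yellow next | H) P(H | data) = (1/2)(5/6) + (1)(1/6) = 7/12.

0.583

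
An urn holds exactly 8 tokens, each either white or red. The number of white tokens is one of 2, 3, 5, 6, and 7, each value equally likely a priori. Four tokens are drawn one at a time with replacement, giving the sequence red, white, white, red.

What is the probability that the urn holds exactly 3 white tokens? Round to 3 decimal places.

Compute the likelihood of the observed sequence for each case: P(data | r = 2) = (6/8)(2/8)(2/8)(6/8) = 0.035156; P(data | r = 3) = (5/8)(3/8)(3/8)(5/8) = 0.054932; P(data | r = 5) = (3/8)(5/8)(5/8)(3/8) = 0.054932; P(data | r = 6) = (2/8)(6/8)(6/8)(2/8) = 0.035156; P(data | r = 7) = (1/8)(7/8)(7/8)(1/8) = 0.011963.
Multiplying each by its prior: 1/5 · 0.035156 = 0.0070313, 1/5 · 0.054932 = 0.010986, 1/5 · 0.054932 = 0.010986, 1/5 · 0.035156 = 0.0070313, 1/5 · 0.011963 = 0.0023926; summing to 0.038428.
Hence P(r = 3 | data) = (0.010986) / (0.038428) = 0.2859.

0.286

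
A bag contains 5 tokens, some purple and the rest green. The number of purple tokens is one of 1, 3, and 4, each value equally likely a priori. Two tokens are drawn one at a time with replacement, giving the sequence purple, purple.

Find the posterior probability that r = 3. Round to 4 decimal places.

The likelihood of the observed sequence under each hypothesis: P(data | r = 1) = (1/5)(1/5) = 1/25; P(data | r = 3) = (3/5)(3/5) = 9/25; P(data | r = 4) = (4/5)(4/5) = 16/25.
Multiplying each by its prior: 1/3 · 1/25 = 1/75, 1/3 · 9/25 = 3/25, 1/3 · 16/25 = 16/75; with total 26/75.
Hence P(r = 3 | data) = (3/25) / (26/75) = 9/26.

0.3462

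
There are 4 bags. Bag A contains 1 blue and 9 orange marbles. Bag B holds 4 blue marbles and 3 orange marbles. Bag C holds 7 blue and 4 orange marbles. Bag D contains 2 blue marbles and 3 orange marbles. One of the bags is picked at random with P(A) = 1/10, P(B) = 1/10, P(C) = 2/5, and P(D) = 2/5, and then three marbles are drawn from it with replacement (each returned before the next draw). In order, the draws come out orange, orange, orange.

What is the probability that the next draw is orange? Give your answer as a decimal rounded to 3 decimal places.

0.686

The likelihood of the observed sequence under each hypothesis: P(data | bag A) = (9/10)(9/10)(9/10) = 0.729; P(data | bag B) = (3/7)(3/7)(3/7) = 0.078717; P(data | bag C) = (4/11)(4/11)(4/11) = 0.048084; P(data | bag D) = (3/5)(3/5)(3/5) = 0.216.
The prior-weighted likelihoods are 1/10 · 0.729 = 0.0729, 1/10 · 0.078717 = 0.0078717, 2/5 · 0.048084 = 0.019234, 2/5 · 0.216 = 0.0864; these sum to 0.18641.
Normalising, the posterior is P(bag A | data) = 0.39108, P(bag B | data) = 0.042229, P(bag C | data) = 0.10318, P(bag D | data) = 0.46351.
Averaging over the posterior, P(orange next | data) = (9/10)(0.39108) + (3/7)(0.042229) + (4/11)(0.10318) + (3/5)(0.46351) = 0.6857.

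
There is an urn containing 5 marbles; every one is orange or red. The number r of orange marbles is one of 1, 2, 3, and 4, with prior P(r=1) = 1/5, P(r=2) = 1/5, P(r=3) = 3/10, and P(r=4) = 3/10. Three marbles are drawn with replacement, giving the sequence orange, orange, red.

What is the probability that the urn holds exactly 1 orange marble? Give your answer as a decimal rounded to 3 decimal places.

Under each hypothesis, the probability of the observed sequence is: P(data | r = 1) = (1/5)(1/5)(4/5) = 4/125; P(data | r = 2) = (2/5)(2/5)(3/5) = 12/125; P(data | r = 3) = (3/5)(3/5)(2/5) = 18/125; P(data | r = 4) = (4/5)(4/5)(1/5) = 16/125.
The prior-weighted likelihoods are 1/5 · 4/125 = 4/625, 1/5 · 12/125 = 12/625, 3/10 · 18/125 = 27/625, 3/10 · 16/125 = 24/625; these sum to 67/625.
Hence P(r = 1 | data) = (4/625) / (67/625) = 4/67.

0.060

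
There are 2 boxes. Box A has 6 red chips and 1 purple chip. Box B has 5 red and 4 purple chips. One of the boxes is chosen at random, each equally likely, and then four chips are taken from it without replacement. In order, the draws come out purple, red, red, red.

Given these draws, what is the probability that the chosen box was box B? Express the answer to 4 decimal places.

The likelihood of the observed sequence under each hypothesis: P(data | box A) = (1/7)(6/6)(5/5)(4/4) = 1/7; P(data | box B) = (4/9)(5/8)(4/7)(3/6) = 5/63.
Multiplying each by its prior: 1/2 · 1/7 = 1/14, 1/2 · 5/63 = 5/126; with total 1/9.
So P(box B | data) = (5/126) / (1/9) = 5/14.

0.3571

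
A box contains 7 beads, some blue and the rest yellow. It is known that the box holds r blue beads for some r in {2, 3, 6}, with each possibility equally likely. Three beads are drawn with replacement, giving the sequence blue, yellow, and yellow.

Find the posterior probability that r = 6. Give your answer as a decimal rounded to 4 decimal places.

0.0577

Compute the likelihood of the observed sequence for each case: P(data | r = 2) = (2/7)(5/7)(5/7) = 0.14577; P(data | r = 3) = (3/7)(4/7)(4/7) = 0.13994; P(data | r = 6) = (6/7)(1/7)(1/7) = 0.017493.
Multiplying each by its prior: 1/3 · 0.14577 = 0.048591, 1/3 · 0.13994 = 0.046647, 1/3 · 0.017493 = 0.0058309; summing to 0.10107.
Therefore the posterior P(r = 6 | data) = (0.0058309) / (0.10107) = 0.057692.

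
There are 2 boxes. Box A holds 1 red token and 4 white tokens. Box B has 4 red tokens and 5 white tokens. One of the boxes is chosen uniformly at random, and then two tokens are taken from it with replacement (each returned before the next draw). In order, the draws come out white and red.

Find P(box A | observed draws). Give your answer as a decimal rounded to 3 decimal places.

For each hypothesis, P(data | H) works out to: P(data | box A) = (4/5)(1/5) = 0.16; P(data | box B) = (5/9)(4/9) = 0.24691.
Multiplying each by its prior: 1/2 · 0.16 = 0.08, 1/2 · 0.24691 = 0.12346; these sum to 0.20346.
By Bayes' rule, P(box A | data) = (0.08) / (0.20346) = 0.3932.

0.393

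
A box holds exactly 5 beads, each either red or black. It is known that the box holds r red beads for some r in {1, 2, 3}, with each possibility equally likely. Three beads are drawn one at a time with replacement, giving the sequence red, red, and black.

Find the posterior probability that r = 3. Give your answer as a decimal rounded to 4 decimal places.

The likelihood of the observed sequence under each hypothesis: P(data | r = 1) = (1/5)(1/5)(4/5) = 4/125; P(data | r = 2) = (2/5)(2/5)(3/5) = 12/125; P(data | r = 3) = (3/5)(3/5)(2/5) = 18/125.
The prior-weighted likelihoods are 1/3 · 4/125 = 4/375, 1/3 · 12/125 = 4/125, 1/3 · 18/125 = 6/125; summing to 34/375.
Hence P(r = 3 | data) = (6/125) / (34/375) = 9/17.

0.5294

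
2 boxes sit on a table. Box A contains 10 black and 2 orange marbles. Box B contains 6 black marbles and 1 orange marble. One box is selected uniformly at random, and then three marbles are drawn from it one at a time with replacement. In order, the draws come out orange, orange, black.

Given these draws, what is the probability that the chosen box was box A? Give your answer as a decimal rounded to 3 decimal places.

For each hypothesis, P(data | H) works out to: P(data | box A) = (2/12)(2/12)(10/12) = 0.023148; P(data | box B) = (1/7)(1/7)(6/7) = 0.017493.
Weighting by the prior gives 1/2 · 0.023148 = 0.011574, 1/2 · 0.017493 = 0.0087464; these sum to 0.02032.
Therefore the posterior P(box A | data) = (0.011574) / (0.02032) = 0.56958.

0.570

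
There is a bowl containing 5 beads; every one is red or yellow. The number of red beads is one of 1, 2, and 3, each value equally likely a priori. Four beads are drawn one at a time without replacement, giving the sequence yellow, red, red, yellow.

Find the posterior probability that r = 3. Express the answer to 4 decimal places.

For each hypothesis, P(data | H) works out to: P(data | r = 1) = (4/5)(1/4)(0/3) = 0; P(data | r = 2) = (3/5)(2/4)(1/3)(2/2) = 1/10; P(data | r = 3) = (2/5)(3/4)(2/3)(1/2) = 1/10.
Multiplying each by its prior: 1/3 · 0 = 0, 1/3 · 1/10 = 1/30, 1/3 · 1/10 = 1/30; summing to 1/15.
Therefore the posterior P(r = 3 | data) = (1/30) / (1/15) = 1/2.

0.5000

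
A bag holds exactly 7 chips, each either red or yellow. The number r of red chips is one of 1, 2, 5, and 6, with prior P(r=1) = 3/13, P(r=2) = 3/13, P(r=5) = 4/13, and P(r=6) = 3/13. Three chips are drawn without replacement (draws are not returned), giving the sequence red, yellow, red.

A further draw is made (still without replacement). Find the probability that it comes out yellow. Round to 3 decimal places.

0.250

For each hypothesis, P(data | H) works out to: P(data | r = 1) = (1/7)(6/6)(0/5) = 0; P(data | r = 2) = (2/7)(5/6)(1/5) = 1/21; P(data | r = 5) = (5/7)(2/6)(4/5) = 4/21; P(data | r = 6) = (6/7)(1/6)(5/5) = 1/7.
The prior-weighted likelihoods are 3/13 · 0 = 0, 3/13 · 1/21 = 1/91, 4/13 · 4/21 = 16/273, 3/13 · 1/7 = 3/91; with total 4/39.
The posterior is then P(r = 1 | data) = 0, P(r = 2 | data) = 3/28, P(r = 5 | data) = 4/7, P(r = 6 | data) = 9/28.
The predictive probability is P(yellow next | data) = (1)(3/28) + (1/4)(4/7) + (0)(9/28) = 1/4.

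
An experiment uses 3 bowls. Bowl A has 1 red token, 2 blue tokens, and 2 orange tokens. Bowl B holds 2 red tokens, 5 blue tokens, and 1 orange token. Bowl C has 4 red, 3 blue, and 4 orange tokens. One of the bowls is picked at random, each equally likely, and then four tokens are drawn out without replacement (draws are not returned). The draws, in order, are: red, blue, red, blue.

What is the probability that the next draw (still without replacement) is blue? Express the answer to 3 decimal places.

Compute the likelihood of the observed sequence for each case: P(data | bowl A) = (1/5)(2/4)(0/3) = 0; P(data | bowl B) = (2/8)(5/7)(1/6)(4/5) = 0.02381; P(data | bowl C) = (4/11)(3/10)(3/9)(2/8) = 0.0090909.
The prior-weighted likelihoods are 1/3 · 0 = 0, 1/3 · 0.02381 = 0.0079365, 1/3 · 0.0090909 = 0.0030303; these sum to 0.010967.
Normalising, the posterior is P(bowl A | data) = 0, P(bowl B | data) = 0.72368, P(bowl C | data) = 0.27632.
So P(blue next | data) = Σ P(blue next | H) P(H | data) = (3/4)(0.72368) + (1/7)(0.27632) = 0.58224.

0.582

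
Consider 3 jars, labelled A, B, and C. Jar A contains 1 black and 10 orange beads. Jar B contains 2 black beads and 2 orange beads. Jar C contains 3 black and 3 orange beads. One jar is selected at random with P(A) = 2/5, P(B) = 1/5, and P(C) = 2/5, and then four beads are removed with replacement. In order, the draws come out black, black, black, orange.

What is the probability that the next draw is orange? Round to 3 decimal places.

0.503

Compute the likelihood of the observed sequence for each case: P(data | jar A) = (1/11)(1/11)(1/11)(10/11) = 0.00068301; P(data | jar B) = (2/4)(2/4)(2/4)(2/4) = 0.0625; P(data | jar C) = (3/6)(3/6)(3/6)(3/6) = 0.0625.
The prior-weighted likelihoods are 2/5 · 0.00068301 = 0.00027321, 1/5 · 0.0625 = 0.0125, 2/5 · 0.0625 = 0.025; these sum to 0.037773.
Dividing through by the total gives posterior P(jar A | data) = 0.0072328, P(jar B | data) = 0.33092, P(jar C | data) = 0.66184.
The predictive probability is P(orange next | data) = (10/11)(0.0072328) + (1/2)(0.33092) + (1/2)(0.66184) = 0.50296.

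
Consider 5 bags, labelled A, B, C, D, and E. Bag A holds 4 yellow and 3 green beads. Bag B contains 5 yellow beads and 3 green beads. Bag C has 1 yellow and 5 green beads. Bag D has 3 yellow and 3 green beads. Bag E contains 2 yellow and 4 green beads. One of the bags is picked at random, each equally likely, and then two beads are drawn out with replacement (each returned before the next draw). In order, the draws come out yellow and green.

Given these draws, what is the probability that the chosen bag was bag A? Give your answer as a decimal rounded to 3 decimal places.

0.225

The likelihood of the observed sequence under each hypothesis: P(data | bag A) = (4/7)(3/7) = 0.2449; P(data | bag B) = (5/8)(3/8) = 0.23438; P(data | bag C) = (1/6)(5/6) = 0.13889; P(data | bag D) = (3/6)(3/6) = 0.25; P(data | bag E) = (2/6)(4/6) = 0.22222.
Multiplying each by its prior: 1/5 · 0.2449 = 0.04898, 1/5 · 0.23438 = 0.046875, 1/5 · 0.13889 = 0.027778, 1/5 · 0.25 = 0.05, 1/5 · 0.22222 = 0.044444; with total 0.21808.
So P(bag A | data) = (0.04898) / (0.21808) = 0.2246.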